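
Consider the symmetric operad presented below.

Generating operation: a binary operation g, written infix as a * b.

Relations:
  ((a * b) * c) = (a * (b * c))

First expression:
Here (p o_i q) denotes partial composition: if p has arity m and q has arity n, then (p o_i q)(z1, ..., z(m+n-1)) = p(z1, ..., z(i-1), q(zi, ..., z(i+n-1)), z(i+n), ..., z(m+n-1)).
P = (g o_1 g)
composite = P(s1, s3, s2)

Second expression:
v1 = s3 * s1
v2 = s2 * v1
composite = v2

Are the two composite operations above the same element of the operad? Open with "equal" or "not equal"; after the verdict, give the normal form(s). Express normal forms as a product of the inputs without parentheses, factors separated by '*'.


In normal form, the first expression is s1 * s3 * s2
In normal form, the second expression is s2 * s3 * s1
The normal forms differ: not equal.

not equal — first s1 * s3 * s2, second s2 * s3 * s1


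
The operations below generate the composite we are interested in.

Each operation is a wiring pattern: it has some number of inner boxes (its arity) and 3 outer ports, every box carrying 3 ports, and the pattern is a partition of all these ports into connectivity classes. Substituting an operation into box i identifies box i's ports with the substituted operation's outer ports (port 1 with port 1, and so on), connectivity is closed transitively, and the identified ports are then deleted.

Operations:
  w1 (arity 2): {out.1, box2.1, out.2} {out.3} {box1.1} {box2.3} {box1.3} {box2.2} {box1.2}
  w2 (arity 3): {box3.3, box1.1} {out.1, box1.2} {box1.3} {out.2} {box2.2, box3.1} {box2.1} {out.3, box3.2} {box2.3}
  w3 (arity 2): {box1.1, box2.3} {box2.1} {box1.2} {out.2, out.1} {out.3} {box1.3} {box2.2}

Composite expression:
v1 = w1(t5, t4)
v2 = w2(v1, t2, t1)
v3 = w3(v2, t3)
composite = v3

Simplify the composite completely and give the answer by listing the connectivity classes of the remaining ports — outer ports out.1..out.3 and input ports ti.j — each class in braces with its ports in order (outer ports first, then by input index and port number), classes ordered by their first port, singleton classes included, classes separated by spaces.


{out.1, out.2} {out.3} {t1.1, t2.2} {t1.2} {t1.3, t3.3, t4.1} {t2.1} {t2.3} {t3.1} {t3.2} {t4.2} {t4.3} {t5.1} {t5.2} {t5.3}

After gluing at w3, chains via deleted ports link the t-ports.
stage w1: inputs (t5, t4), connectivity {out.1, out.2, t4.1} {out.3} {t4.2} {t4.3} {t5.1} {t5.2} {t5.3}, out.j its boundary
stage w2: inputs (t5, t4, t2, t1), connectivity {out.1, t1.3, t4.1} {out.2} {out.3, t1.2} {t1.1, t2.2} {t2.1} {t2.3} {t4.2} {t4.3} {t5.1} {t5.2} {t5.3}, out.j its boundary
stage w3: inputs (t5, t4, t2, t1, t3), connectivity {out.1, out.2} {out.3} {t1.1, t2.2} {t1.2} {t1.3, t3.3, t4.1} {t2.1} {t2.3} {t3.1} {t3.2} {t4.2} {t4.3} {t5.1} {t5.2} {t5.3}, out.j its boundary


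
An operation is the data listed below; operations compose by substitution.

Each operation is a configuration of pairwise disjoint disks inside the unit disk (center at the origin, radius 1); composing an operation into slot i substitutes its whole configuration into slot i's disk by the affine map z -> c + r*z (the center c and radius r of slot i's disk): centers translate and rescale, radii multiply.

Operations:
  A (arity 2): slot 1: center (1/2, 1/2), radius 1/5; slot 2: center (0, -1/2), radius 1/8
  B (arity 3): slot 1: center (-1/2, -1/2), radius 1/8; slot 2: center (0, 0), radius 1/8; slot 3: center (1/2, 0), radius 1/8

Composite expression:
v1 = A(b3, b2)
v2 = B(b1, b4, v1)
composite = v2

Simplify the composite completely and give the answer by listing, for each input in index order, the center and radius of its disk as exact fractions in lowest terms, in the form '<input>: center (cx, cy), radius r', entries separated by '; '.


Follow each b-input down from B: c' goes to c + r*c', radius to r*r'.
input b1: applying the 1 nested substitution gives center (-1/2, -1/2), radius 1/8
input b4: applying the 1 nested substitution gives center (0, 0), radius 1/8
input b3: applying the 2 nested substitutions gives center (9/16, 1/16), radius 1/40
input b2: applying the 2 nested substitutions gives center (1/2, -1/16), radius 1/64

b1: center (-1/2, -1/2), radius 1/8; b2: center (1/2, -1/16), radius 1/64; b3: center (9/16, 1/16), radius 1/40; b4: center (0, 0), radius 1/8


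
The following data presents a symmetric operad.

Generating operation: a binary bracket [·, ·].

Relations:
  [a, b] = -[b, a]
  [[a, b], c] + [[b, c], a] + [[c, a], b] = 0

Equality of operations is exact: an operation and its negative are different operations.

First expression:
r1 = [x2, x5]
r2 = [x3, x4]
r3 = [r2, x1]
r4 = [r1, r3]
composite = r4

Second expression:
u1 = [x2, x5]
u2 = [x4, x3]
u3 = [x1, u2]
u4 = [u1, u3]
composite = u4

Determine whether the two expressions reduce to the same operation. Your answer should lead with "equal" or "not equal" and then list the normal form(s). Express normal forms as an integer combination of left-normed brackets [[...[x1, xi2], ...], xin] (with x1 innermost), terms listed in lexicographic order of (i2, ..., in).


equal — both sides give [[[[x1, x3], x4], x2], x5] - [[[[x1, x3], x4], x5], x2] - [[[[x1, x4], x3], x2], x5] + [[[[x1, x4], x3], x5], x2]


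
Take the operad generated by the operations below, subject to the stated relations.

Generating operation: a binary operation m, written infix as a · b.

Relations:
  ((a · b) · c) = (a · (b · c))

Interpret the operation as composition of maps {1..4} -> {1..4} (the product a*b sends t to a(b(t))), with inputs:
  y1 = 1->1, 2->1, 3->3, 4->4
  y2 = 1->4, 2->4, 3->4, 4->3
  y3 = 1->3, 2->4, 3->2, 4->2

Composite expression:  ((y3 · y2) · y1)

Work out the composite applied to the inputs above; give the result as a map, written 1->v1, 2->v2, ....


1->2, 2->2, 3->2, 4->2

(y3 · y2) = 1->2, 2->2, 3->2, 4->2
((y3 · y2) · y1) = 1->2, 2->2, 3->2, 4->2


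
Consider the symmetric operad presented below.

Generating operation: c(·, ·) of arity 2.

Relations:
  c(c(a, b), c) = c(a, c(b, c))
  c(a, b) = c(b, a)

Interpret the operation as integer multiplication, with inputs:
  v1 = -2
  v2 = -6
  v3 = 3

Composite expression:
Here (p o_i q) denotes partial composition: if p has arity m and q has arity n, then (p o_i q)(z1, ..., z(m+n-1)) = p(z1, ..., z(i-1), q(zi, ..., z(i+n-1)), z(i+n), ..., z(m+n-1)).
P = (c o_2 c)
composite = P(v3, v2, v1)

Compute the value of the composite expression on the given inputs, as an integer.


36

c(v2, v1) = 12
c(v3, c(v2, v1)) = 36


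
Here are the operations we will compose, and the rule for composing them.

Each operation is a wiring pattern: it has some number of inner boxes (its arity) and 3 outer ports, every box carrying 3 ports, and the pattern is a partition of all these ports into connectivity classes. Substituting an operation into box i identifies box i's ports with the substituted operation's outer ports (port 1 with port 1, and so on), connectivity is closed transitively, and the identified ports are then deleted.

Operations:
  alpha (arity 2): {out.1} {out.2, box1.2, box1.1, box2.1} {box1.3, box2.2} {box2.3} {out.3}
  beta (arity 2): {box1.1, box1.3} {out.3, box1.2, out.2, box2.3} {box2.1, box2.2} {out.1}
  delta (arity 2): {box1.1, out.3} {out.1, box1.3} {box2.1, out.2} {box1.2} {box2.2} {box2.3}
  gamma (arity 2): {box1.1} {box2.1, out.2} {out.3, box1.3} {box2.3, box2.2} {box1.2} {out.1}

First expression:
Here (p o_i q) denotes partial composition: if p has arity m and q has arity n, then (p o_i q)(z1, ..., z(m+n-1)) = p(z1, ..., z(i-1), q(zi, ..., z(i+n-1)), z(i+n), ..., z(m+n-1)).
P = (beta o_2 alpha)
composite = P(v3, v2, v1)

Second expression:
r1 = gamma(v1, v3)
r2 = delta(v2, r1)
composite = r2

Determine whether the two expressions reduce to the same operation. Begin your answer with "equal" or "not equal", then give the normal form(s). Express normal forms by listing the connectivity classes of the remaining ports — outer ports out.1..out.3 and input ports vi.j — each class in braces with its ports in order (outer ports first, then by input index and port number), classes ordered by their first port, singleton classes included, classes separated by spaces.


not equal: they reduce to {out.1} {out.2, out.3, v3.2} {v1.1, v2.1, v2.2} {v1.2, v2.3} {v1.3} {v3.1, v3.3} and {out.1, v2.3} {out.2} {out.3, v2.1} {v1.1} {v1.2} {v1.3} {v2.2} {v3.1} {v3.2, v3.3}

The first composite normalizes to {out.1} {out.2, out.3, v3.2} {v1.1, v2.1, v2.2} {v1.2, v2.3} {v1.3} {v3.1, v3.3}
The second composite normalizes to {out.1, v2.3} {out.2} {out.3, v2.1} {v1.1} {v1.2} {v1.3} {v2.2} {v3.1} {v3.2, v3.3}
Distinct normal forms: not equal.


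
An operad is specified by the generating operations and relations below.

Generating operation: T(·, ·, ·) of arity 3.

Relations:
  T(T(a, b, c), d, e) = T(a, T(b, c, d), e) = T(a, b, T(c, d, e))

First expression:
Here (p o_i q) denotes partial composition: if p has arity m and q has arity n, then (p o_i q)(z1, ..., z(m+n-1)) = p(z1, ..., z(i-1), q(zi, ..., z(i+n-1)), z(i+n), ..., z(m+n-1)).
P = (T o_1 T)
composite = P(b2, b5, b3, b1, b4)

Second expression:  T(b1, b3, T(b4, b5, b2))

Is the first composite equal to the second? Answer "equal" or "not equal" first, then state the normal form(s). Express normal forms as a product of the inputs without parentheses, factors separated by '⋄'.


not equal: they reduce to b2 ⋄ b5 ⋄ b3 ⋄ b1 ⋄ b4 and b1 ⋄ b3 ⋄ b4 ⋄ b5 ⋄ b2


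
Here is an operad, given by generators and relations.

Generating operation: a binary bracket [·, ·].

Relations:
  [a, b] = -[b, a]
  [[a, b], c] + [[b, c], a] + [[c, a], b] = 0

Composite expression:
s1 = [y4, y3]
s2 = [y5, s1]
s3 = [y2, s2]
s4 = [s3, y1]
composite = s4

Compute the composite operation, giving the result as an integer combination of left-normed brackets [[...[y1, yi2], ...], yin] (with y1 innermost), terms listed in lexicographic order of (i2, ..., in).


A multilinear Lie element is pinned by y1-initial words (y1 innermost).
Composite bracket: [[y2, [y5, [y4, y3]]], y1]
The bracket unfolds into 16 signed words via [a, b] = ab - ba (2^4 = 16).
Keep just the words that open with y1:
  sign of y1y2y3y4y5 is -1, so it contributes -[[[[y1, y2], y3], y4], y5]
  sign of y1y2y4y3y5 is +1, so it contributes +[[[[y1, y2], y4], y3], y5]
  sign of y1y2y5y3y4 is +1, so it contributes +[[[[y1, y2], y5], y3], y4]
  sign of y1y2y5y4y3 is -1, so it contributes -[[[[y1, y2], y5], y4], y3]
  sign of y1y3y4y5y2 is +1, so it contributes +[[[[y1, y3], y4], y5], y2]
  sign of y1y4y3y5y2 is -1, so it contributes -[[[[y1, y4], y3], y5], y2]
  sign of y1y5y3y4y2 is -1, so it contributes -[[[[y1, y5], y3], y4], y2]
  sign of y1y5y4y3y2 is +1, so it contributes +[[[[y1, y5], y4], y3], y2]

-[[[[y1, y2], y3], y4], y5] + [[[[y1, y2], y4], y3], y5] + [[[[y1, y2], y5], y3], y4] - [[[[y1, y2], y5], y4], y3] + [[[[y1, y3], y4], y5], y2] - [[[[y1, y4], y3], y5], y2] - [[[[y1, y5], y3], y4], y2] + [[[[y1, y5], y4], y3], y2]


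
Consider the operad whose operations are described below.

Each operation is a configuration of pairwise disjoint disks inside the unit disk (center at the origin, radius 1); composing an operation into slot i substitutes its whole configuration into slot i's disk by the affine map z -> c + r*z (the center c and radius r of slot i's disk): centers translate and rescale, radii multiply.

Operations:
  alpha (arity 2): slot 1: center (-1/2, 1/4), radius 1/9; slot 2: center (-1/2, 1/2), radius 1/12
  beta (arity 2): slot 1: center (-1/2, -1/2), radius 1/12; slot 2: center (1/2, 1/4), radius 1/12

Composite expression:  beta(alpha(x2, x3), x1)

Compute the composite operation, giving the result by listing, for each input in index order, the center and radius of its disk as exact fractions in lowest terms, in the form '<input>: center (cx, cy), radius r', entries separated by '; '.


Each x-disk chains the slot maps above it in beta; radii multiply.
input x2: composing its 2 substitution steps yields center (-13/24, -23/48), radius 1/108
input x3: composing its 2 substitution steps yields center (-13/24, -11/24), radius 1/144
input x1: composing its 1 substitution step yields center (1/2, 1/4), radius 1/12

x1: center (1/2, 1/4), radius 1/12; x2: center (-13/24, -23/48), radius 1/108; x3: center (-13/24, -11/24), radius 1/144


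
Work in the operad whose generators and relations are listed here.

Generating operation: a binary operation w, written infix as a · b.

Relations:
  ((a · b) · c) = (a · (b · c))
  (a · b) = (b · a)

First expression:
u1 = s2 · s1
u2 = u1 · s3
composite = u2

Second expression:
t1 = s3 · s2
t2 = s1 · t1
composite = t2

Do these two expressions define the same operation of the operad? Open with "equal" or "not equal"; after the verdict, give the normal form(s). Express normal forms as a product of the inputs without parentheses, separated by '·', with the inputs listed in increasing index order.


equal: each reduces to s1 · s2 · s3

The first expression reduces to s1 · s2 · s3
The second expression reduces to s1 · s2 · s3
Both agree, so they are equal.


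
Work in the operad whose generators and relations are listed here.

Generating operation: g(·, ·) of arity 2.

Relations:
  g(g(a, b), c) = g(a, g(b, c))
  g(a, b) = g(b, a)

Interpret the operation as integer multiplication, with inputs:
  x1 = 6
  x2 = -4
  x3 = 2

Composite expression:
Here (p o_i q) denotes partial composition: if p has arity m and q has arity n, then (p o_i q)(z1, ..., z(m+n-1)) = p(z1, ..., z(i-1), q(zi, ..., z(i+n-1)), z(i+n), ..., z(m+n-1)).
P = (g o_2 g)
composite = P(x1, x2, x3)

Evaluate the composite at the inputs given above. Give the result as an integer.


-48

g(x2, x3) = -8
g(x1, g(x2, x3)) = -48


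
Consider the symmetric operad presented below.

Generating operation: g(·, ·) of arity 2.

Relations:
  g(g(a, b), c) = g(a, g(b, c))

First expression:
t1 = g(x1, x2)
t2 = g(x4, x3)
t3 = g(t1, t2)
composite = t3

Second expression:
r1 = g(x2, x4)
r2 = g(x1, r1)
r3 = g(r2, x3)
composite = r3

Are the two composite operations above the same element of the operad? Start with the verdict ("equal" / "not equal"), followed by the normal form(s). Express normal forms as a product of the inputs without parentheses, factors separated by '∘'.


equal — both sides give x1 ∘ x2 ∘ x4 ∘ x3

Reducing the first expression gives x1 ∘ x2 ∘ x4 ∘ x3
Reducing the second expression gives x1 ∘ x2 ∘ x4 ∘ x3
Identical normal forms: equal.


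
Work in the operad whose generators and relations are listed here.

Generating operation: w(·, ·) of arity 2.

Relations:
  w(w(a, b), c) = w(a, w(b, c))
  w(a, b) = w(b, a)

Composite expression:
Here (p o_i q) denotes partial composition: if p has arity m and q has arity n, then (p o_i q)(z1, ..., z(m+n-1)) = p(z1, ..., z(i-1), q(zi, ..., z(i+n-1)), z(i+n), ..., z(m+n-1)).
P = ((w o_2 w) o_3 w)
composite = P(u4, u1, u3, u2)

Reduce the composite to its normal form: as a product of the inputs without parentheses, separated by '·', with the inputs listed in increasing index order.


u1 · u2 · u3 · u4


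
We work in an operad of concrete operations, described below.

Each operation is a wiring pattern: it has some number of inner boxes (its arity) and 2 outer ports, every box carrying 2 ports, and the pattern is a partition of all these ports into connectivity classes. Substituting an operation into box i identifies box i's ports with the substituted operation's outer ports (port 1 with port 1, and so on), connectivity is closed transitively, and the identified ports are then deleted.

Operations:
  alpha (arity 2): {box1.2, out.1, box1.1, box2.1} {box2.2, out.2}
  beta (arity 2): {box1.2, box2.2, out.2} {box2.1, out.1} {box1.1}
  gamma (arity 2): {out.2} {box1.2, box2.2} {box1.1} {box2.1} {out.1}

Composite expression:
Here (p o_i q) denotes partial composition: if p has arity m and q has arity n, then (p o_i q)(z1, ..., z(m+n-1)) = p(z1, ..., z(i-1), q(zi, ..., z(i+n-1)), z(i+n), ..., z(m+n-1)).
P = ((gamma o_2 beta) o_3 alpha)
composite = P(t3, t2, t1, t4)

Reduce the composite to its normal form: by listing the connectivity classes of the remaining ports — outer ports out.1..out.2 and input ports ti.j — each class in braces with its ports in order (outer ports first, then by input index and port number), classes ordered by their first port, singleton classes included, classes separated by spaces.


Connectivity passes through glued gamma-boundaries; trace each wire chain.
the subtree at alpha composes to {out.1, t1.1, t1.2, t4.1} {out.2, t4.2} on (t1, t4); out.j = own outer ports
the subtree at beta composes to {out.1, t1.1, t1.2, t4.1} {out.2, t2.2, t4.2} {t2.1} on (t2, t1, t4); out.j = own outer ports
the subtree at gamma composes to {out.1} {out.2} {t1.1, t1.2, t4.1} {t2.1} {t2.2, t3.2, t4.2} {t3.1} on (t3, t2, t1, t4); out.j = own outer ports

{out.1} {out.2} {t1.1, t1.2, t4.1} {t2.1} {t2.2, t3.2, t4.2} {t3.1}


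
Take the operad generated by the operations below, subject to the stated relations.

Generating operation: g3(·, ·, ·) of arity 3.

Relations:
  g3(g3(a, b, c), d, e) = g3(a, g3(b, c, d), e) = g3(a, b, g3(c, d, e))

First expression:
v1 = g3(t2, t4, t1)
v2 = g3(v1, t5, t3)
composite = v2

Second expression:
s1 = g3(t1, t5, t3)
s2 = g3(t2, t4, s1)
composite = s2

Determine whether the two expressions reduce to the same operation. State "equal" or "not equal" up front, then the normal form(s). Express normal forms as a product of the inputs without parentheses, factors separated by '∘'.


equal; the common form is t2 ∘ t4 ∘ t1 ∘ t5 ∘ t3

The first composite normalizes to t2 ∘ t4 ∘ t1 ∘ t5 ∘ t3
The second composite normalizes to t2 ∘ t4 ∘ t1 ∘ t5 ∘ t3
Identical normal forms: equal.


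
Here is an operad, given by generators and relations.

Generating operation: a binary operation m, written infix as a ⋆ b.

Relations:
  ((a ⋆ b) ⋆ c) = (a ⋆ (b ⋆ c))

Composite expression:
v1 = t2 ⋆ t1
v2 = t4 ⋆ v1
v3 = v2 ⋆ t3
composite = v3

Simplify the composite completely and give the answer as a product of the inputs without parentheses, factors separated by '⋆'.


t4 ⋆ t2 ⋆ t1 ⋆ t3

Key point: m is associative — brackets drop, the t-order remains.
(t2 ⋆ t1) spells out as t2 ⋆ t1
(t4 ⋆ (t2 ⋆ t1)) spells out as t4 ⋆ t2 ⋆ t1
((t4 ⋆ (t2 ⋆ t1)) ⋆ t3) spells out as t4 ⋆ t2 ⋆ t1 ⋆ t3


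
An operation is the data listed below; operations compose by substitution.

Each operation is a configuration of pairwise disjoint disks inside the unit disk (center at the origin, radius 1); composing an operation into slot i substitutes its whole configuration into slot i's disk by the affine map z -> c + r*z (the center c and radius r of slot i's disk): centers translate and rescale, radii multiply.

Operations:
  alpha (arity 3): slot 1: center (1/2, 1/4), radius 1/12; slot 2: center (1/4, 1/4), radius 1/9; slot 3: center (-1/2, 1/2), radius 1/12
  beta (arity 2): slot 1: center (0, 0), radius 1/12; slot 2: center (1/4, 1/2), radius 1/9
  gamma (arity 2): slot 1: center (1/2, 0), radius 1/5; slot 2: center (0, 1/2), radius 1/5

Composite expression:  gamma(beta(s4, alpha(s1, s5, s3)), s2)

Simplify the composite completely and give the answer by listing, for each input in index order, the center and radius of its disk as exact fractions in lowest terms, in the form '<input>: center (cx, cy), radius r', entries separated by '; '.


s1: center (101/180, 19/180), radius 1/540; s2: center (0, 1/2), radius 1/5; s3: center (97/180, 1/9), radius 1/540; s4: center (1/2, 0), radius 1/60; s5: center (5/9, 19/180), radius 1/405

Only the slot chain above each s matters under gamma; compose those maps.
input s4: applying the 2 nested substitutions gives center (1/2, 0), radius 1/60
input s1: applying the 3 nested substitutions gives center (101/180, 19/180), radius 1/540
input s5: applying the 3 nested substitutions gives center (5/9, 19/180), radius 1/405
input s3: applying the 3 nested substitutions gives center (97/180, 1/9), radius 1/540
input s2: applying the 1 nested substitution gives center (0, 1/2), radius 1/5


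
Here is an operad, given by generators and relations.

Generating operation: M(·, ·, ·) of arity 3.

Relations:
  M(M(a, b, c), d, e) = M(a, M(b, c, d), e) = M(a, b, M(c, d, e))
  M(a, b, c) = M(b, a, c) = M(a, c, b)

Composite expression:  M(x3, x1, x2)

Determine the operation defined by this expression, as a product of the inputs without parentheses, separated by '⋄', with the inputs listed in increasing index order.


x1 ⋄ x2 ⋄ x3

With M associative and commutative, the x-input set is all that matters.
M(x3, x1, x2) unparenthesizes to x3 ⋄ x1 ⋄ x2
commutativity sorts the factors: x1 ⋄ x2 ⋄ x3


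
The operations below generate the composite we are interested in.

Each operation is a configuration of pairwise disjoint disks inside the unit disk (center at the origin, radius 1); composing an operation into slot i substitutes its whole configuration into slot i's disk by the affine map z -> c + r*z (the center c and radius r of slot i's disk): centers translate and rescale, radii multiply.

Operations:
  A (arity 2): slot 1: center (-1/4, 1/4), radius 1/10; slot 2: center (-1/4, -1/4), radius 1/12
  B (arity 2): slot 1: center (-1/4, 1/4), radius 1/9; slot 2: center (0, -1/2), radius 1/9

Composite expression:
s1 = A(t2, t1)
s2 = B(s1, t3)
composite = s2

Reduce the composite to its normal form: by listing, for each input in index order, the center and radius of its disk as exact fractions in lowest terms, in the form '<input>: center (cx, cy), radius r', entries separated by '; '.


Affine substitution under B: radii multiply and t-centers shift.
t2: after 2 affine steps, its disk has center (-5/18, 5/18), radius 1/90
t1: after 2 affine steps, its disk has center (-5/18, 2/9), radius 1/108
t3: after 1 affine step, its disk has center (0, -1/2), radius 1/9

t1: center (-5/18, 2/9), radius 1/108; t2: center (-5/18, 5/18), radius 1/90; t3: center (0, -1/2), radius 1/9


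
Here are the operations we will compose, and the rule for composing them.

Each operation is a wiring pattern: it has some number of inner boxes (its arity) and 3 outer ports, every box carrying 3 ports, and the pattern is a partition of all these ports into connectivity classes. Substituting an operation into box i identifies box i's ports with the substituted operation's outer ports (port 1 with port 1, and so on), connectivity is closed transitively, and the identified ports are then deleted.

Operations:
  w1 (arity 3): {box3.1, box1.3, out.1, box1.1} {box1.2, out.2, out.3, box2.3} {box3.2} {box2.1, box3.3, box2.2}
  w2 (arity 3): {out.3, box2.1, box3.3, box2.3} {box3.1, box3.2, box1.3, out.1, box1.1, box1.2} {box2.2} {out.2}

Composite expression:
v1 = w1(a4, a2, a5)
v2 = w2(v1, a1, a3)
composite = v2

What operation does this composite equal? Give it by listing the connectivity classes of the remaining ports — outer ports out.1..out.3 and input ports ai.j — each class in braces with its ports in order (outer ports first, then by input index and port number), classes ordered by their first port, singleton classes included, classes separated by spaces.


{out.1, a2.3, a3.1, a3.2, a4.1, a4.2, a4.3, a5.1} {out.2} {out.3, a1.1, a1.3, a3.3} {a1.2} {a2.1, a2.2, a5.3} {a5.2}


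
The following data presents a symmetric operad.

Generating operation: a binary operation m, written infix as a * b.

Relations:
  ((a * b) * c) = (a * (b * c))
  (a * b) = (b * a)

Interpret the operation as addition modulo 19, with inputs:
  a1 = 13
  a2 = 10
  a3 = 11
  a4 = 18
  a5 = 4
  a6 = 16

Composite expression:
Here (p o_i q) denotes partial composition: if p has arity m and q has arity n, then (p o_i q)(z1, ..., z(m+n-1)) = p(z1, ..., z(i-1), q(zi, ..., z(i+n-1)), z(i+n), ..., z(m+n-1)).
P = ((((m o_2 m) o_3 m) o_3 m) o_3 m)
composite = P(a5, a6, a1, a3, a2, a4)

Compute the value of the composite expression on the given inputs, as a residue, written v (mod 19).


15 (mod 19)

(a1 * a3) = 5
((a1 * a3) * a2) = 15
(((a1 * a3) * a2) * a4) = 14
(a6 * (((a1 * a3) * a2) * a4)) = 11
(a5 * (a6 * (((a1 * a3) * a2) * a4))) = 15


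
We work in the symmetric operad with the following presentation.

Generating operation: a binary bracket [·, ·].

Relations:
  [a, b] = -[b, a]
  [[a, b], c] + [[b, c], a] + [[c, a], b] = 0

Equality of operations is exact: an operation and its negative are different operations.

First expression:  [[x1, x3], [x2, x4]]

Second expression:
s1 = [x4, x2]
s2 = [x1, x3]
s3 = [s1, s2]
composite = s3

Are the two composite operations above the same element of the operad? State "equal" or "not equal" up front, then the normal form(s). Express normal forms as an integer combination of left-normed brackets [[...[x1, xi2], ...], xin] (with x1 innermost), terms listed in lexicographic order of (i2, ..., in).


equal; both compose to [[[x1, x3], x2], x4] - [[[x1, x3], x4], x2]

Normal form of the first expression: [[[x1, x3], x2], x4] - [[[x1, x3], x4], x2]
Normal form of the second expression: [[[x1, x3], x2], x4] - [[[x1, x3], x4], x2]
Same normal form: equal.


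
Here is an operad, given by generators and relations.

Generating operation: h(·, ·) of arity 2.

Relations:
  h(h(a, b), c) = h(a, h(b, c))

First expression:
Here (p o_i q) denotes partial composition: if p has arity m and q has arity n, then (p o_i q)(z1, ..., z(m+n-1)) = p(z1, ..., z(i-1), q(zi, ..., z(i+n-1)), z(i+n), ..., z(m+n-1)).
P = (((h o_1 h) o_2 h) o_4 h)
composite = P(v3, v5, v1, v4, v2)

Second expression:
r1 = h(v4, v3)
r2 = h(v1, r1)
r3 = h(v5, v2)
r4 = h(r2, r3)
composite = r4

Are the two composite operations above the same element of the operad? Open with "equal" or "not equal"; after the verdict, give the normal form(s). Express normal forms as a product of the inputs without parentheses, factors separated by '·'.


Normal form of the first expression: v3 · v5 · v1 · v4 · v2
Normal form of the second expression: v1 · v4 · v3 · v5 · v2
Distinct normal forms: not equal.

not equal: they reduce to v3 · v5 · v1 · v4 · v2 and v1 · v4 · v3 · v5 · v2


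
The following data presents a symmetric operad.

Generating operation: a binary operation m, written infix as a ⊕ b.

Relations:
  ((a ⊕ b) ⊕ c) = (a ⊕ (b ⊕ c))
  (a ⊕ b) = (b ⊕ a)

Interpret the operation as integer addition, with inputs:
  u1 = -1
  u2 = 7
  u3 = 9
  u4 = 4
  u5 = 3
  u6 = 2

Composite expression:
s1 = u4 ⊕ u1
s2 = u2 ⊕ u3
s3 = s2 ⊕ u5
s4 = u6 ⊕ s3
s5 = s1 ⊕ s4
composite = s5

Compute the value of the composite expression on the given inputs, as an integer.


24

(u4 ⊕ u1) = 3
(u2 ⊕ u3) = 16
((u2 ⊕ u3) ⊕ u5) = 19
(u6 ⊕ ((u2 ⊕ u3) ⊕ u5)) = 21
((u4 ⊕ u1) ⊕ (u6 ⊕ ((u2 ⊕ u3) ⊕ u5))) = 24


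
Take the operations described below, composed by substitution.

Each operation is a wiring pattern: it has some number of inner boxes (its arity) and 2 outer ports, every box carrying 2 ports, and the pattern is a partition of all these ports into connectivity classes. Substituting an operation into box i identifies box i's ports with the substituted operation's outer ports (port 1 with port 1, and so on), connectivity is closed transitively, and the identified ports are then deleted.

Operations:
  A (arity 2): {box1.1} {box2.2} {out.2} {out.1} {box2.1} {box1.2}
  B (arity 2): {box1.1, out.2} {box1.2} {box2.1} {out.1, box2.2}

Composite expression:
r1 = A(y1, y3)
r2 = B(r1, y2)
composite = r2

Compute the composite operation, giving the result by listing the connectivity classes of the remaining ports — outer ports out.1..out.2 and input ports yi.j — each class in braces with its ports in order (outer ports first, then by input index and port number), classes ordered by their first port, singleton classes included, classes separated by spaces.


{out.1, y2.2} {out.2} {y1.1} {y1.2} {y2.1} {y3.1} {y3.2}


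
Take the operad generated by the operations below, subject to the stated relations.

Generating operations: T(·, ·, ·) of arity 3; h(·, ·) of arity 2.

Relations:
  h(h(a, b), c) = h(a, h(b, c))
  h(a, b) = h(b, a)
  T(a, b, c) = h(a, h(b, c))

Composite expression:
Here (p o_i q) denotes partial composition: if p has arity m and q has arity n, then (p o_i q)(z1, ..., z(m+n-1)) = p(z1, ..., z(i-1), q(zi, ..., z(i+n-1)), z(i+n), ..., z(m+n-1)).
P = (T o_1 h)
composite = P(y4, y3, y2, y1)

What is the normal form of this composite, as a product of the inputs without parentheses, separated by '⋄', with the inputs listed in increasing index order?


Key point: T commutes, so take the y-inputs in any fixed order.
h(y4, y3) flattens to y4 ⋄ y3
T(h(y4, y3), y2, y1) flattens to y4 ⋄ y3 ⋄ y2 ⋄ y1
the factors in increasing index order: y1 ⋄ y2 ⋄ y3 ⋄ y4

y1 ⋄ y2 ⋄ y3 ⋄ y4


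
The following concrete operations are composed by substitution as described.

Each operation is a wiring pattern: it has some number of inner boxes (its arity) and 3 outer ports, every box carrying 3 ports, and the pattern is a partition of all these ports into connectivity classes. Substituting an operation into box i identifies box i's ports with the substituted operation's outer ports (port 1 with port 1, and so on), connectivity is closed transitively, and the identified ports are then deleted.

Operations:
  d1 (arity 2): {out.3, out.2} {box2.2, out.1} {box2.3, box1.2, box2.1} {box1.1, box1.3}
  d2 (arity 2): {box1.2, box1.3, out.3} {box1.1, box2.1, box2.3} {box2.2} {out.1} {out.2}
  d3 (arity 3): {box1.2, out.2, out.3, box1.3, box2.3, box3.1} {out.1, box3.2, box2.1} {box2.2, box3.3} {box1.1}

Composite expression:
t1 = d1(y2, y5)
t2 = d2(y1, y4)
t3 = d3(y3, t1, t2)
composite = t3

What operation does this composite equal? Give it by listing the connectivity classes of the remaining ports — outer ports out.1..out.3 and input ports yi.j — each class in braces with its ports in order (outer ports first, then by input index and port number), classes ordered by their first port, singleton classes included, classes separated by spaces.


{out.1, y5.2} {out.2, out.3, y1.2, y1.3, y3.2, y3.3} {y1.1, y4.1, y4.3} {y2.1, y2.3} {y2.2, y5.1, y5.3} {y3.1} {y4.2}

Two ports join when wires chain via d3-identified ports.
d1 over (y2, y5) gives {out.1, y5.2} {out.2, out.3} {y2.1, y2.3} {y2.2, y5.1, y5.3}, out.j being that stage's outer ports
d2 over (y1, y4) gives {out.1} {out.2} {out.3, y1.2, y1.3} {y1.1, y4.1, y4.3} {y4.2}, out.j being that stage's outer ports
d3 over (y3, y2, y5, y1, y4) gives {out.1, y5.2} {out.2, out.3, y1.2, y1.3, y3.2, y3.3} {y1.1, y4.1, y4.3} {y2.1, y2.3} {y2.2, y5.1, y5.3} {y3.1} {y4.2}, out.j being that stage's outer ports


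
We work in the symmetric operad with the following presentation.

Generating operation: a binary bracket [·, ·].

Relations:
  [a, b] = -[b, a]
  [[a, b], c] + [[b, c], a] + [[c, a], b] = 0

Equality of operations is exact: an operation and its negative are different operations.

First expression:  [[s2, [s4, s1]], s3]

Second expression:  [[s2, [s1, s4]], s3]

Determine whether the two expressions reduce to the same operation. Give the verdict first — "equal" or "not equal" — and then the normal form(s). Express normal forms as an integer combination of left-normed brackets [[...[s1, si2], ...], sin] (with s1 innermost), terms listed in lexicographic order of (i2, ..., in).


not equal; the first gives [[[s1, s4], s2], s3] and the second -[[[s1, s4], s2], s3]

The first composite normalizes to [[[s1, s4], s2], s3]
The second composite normalizes to -[[[s1, s4], s2], s3]
Distinct normal forms: not equal.


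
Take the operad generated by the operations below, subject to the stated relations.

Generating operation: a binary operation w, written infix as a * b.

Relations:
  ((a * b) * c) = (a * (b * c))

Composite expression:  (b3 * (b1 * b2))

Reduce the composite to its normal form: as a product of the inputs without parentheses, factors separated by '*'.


b3 * b1 * b2

Under associativity of w, the answer is the b's in reading order.
(b1 * b2) spells out as b1 * b2
(b3 * (b1 * b2)) spells out as b3 * b1 * b2


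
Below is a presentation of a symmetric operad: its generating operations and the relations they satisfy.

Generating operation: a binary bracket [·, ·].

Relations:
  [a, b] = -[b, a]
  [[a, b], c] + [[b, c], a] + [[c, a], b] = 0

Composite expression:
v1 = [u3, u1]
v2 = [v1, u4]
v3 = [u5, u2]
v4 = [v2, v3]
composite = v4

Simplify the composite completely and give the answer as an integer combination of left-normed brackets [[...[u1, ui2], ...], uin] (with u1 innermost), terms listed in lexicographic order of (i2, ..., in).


[[[[u1, u3], u4], u2], u5] - [[[[u1, u3], u4], u5], u2]


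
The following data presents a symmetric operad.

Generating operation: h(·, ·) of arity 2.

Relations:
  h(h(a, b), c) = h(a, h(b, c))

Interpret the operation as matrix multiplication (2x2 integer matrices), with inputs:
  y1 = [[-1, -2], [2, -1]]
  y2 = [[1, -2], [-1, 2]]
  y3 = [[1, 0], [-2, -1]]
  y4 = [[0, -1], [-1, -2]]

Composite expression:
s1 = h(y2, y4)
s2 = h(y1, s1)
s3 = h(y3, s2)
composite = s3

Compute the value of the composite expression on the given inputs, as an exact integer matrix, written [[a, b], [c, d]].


[[2, 3], [-10, -15]]

h(y2, y4) = [[2, 3], [-2, -3]]
h(y1, h(y2, y4)) = [[2, 3], [6, 9]]
h(y3, h(y1, h(y2, y4))) = [[2, 3], [-10, -15]]


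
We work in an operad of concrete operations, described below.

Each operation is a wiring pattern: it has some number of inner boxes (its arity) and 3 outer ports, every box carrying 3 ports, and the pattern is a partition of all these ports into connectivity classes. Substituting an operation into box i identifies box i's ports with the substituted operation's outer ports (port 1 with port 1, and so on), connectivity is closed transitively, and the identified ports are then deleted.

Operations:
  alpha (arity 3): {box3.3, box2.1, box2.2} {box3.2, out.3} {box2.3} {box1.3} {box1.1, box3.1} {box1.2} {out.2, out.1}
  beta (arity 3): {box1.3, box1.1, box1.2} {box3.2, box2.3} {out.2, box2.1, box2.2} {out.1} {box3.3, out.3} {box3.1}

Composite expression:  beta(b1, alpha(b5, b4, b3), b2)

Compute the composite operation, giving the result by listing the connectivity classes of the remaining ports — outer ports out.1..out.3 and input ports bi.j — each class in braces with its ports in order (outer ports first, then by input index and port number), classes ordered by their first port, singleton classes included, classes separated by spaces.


{out.1} {out.2} {out.3, b2.3} {b1.1, b1.2, b1.3} {b2.1} {b2.2, b3.2} {b3.1, b5.1} {b3.3, b4.1, b4.2} {b4.3} {b5.2} {b5.3}

Reachability decides: close wires over beta-identified ports.
stage alpha: inputs (b5, b4, b3), connectivity {out.1, out.2} {out.3, b3.2} {b3.1, b5.1} {b3.3, b4.1, b4.2} {b4.3} {b5.2} {b5.3}, out.j its boundary
stage beta: inputs (b1, b5, b4, b3, b2), connectivity {out.1} {out.2} {out.3, b2.3} {b1.1, b1.2, b1.3} {b2.1} {b2.2, b3.2} {b3.1, b5.1} {b3.3, b4.1, b4.2} {b4.3} {b5.2} {b5.3}, out.j its boundary


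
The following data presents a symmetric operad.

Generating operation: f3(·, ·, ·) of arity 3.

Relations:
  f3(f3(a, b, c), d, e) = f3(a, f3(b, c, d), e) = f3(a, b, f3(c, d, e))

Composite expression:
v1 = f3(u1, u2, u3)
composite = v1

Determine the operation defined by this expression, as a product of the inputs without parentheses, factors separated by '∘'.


u1 ∘ u2 ∘ u3

Under associativity of f3, the answer is the u's in reading order.
f3(u1, u2, u3) flattens to u1 ∘ u2 ∘ u3


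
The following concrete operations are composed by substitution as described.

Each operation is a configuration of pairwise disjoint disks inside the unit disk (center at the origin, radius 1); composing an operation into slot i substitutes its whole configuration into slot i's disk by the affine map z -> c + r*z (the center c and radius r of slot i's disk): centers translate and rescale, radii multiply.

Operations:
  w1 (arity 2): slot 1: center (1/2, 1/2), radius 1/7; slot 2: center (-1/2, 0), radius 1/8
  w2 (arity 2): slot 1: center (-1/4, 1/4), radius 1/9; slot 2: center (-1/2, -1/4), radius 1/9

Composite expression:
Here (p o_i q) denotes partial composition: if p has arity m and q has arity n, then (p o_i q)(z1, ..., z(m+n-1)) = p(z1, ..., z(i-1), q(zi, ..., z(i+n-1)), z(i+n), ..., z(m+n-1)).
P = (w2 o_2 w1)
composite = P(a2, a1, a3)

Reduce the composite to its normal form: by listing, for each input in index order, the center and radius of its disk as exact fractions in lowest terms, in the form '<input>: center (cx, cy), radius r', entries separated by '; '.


a1: center (-4/9, -7/36), radius 1/63; a2: center (-1/4, 1/4), radius 1/9; a3: center (-5/9, -1/4), radius 1/72


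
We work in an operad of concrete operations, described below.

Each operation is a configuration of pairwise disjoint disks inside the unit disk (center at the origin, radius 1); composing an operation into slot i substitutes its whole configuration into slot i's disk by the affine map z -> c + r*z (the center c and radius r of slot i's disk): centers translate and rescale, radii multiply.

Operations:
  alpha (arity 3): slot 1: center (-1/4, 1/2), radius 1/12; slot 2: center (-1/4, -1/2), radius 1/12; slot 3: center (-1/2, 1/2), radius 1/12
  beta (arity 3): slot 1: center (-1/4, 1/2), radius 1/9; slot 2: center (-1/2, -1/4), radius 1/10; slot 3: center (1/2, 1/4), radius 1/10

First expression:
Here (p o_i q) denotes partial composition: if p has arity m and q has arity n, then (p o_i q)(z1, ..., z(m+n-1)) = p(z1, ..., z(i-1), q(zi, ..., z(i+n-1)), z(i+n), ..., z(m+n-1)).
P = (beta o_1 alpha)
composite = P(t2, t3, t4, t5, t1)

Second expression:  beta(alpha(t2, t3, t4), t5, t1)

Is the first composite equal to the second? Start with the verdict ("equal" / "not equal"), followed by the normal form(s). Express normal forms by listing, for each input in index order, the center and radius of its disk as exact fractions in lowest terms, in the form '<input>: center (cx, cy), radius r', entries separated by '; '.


equal; the common form is t1: center (1/2, 1/4), radius 1/10; t2: center (-5/18, 5/9), radius 1/108; t3: center (-5/18, 4/9), radius 1/108; t4: center (-11/36, 5/9), radius 1/108; t5: center (-1/2, -1/4), radius 1/10

The first composite normalizes to t1: center (1/2, 1/4), radius 1/10; t2: center (-5/18, 5/9), radius 1/108; t3: center (-5/18, 4/9), radius 1/108; t4: center (-11/36, 5/9), radius 1/108; t5: center (-1/2, -1/4), radius 1/10
The second composite normalizes to t1: center (1/2, 1/4), radius 1/10; t2: center (-5/18, 5/9), radius 1/108; t3: center (-5/18, 4/9), radius 1/108; t4: center (-11/36, 5/9), radius 1/108; t5: center (-1/2, -1/4), radius 1/10
Same normal form: equal.


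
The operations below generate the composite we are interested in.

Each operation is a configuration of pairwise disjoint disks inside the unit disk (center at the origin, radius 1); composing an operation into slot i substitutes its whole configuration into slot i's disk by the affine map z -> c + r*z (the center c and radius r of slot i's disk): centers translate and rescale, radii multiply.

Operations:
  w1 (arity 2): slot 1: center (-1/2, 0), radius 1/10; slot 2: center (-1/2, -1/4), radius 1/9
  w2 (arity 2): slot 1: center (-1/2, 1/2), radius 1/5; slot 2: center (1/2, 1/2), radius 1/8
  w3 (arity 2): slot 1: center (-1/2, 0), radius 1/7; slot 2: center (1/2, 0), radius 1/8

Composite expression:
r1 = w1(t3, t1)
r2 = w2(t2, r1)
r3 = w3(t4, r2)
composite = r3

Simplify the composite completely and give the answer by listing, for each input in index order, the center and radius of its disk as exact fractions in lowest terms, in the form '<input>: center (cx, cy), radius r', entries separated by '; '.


Affine substitution under w3: radii multiply and t-centers shift.
input t4: applying the 1 nested substitution gives center (-1/2, 0), radius 1/7
input t2: applying the 2 nested substitutions gives center (7/16, 1/16), radius 1/40
input t3: applying the 3 nested substitutions gives center (71/128, 1/16), radius 1/640
input t1: applying the 3 nested substitutions gives center (71/128, 15/256), radius 1/576

t1: center (71/128, 15/256), radius 1/576; t2: center (7/16, 1/16), radius 1/40; t3: center (71/128, 1/16), radius 1/640; t4: center (-1/2, 0), radius 1/7
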